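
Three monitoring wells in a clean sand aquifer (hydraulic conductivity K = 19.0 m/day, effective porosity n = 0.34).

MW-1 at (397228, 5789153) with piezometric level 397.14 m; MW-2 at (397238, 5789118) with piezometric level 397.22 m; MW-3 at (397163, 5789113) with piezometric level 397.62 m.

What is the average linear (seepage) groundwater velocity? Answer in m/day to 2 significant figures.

Three-point gradient (reference MW-1): Δ to MW-2 = (10, -35, +0.08), Δ to MW-3 = (-65, -40, +0.48).
∂h/∂x = -0.005084, ∂h/∂y = -0.003738 (det = -2675).
|∇h| = √(-0.005084² + -0.003738²) = 0.00631
Seepage velocity v = K·i/n = 19.0 × 0.00631 / 0.34 = 0.3526 m/day.

0.35 m/day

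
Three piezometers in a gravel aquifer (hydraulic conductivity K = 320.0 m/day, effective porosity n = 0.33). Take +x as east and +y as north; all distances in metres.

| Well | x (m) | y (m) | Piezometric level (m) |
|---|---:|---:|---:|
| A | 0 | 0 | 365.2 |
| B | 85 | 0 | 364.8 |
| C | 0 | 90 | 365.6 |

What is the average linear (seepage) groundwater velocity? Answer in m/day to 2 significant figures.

∂h/∂x = (364.8 − 365.2) / (85 − 0) = -0.004706
∂h/∂y = (365.6 − 365.2) / (90 − 0) = +0.004444
|∇h| = √(-0.004706² + 0.004444²) = 0.006473
Seepage velocity v = K·i/n = 320.0 × 0.006473 / 0.33 = 6.277 m/day.

6.3 m/day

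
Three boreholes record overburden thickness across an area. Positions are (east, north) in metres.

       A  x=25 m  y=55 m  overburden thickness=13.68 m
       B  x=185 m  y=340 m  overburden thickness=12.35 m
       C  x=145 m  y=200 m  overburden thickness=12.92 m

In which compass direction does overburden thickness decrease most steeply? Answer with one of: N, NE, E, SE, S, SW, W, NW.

Differences from A: to B (Δx, Δy, Δh) = (160, 285, -1.33); to C = (120, 145, -0.76).
Solve a·Δx + b·Δy = Δd: det = 160·145 − 120·285 = -11000.
∂d/∂x = [(-1.33)·145 − (-0.76)·285] / -11000 = -0.002159
∂d/∂y = [160·(-0.76) − 120·(-1.33)] / -11000 = -0.003455
Steepest decrease is along −∇f = (+0.002159 E, +0.003455 N) → northeast.

NE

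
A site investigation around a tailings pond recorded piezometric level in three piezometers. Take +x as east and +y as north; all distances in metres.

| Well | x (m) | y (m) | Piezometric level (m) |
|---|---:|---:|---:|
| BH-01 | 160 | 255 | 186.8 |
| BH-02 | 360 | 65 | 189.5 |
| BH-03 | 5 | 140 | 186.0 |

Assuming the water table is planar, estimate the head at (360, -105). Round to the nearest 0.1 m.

Differences from BH-01: to BH-02 (Δx, Δy, Δh) = (200, -190, +2.7); to BH-03 = (-155, -115, -0.8).
Solve a·Δx + b·Δy = Δh: det = 200·(-115) − (-155)·(-190) = -52450.
∂h/∂x = [(+2.7)·(-115) − (-0.8)·(-190)] / -52450 = +0.008818
∂h/∂y = [200·(-0.8) − (-155)·(+2.7)] / -52450 = -0.004929
h(360, -105) = 186.8 + (+0.008818)·(200) + (-0.004929)·(-360) = 186.8 +1.764 +1.774 = 190.338 m.

190.3 m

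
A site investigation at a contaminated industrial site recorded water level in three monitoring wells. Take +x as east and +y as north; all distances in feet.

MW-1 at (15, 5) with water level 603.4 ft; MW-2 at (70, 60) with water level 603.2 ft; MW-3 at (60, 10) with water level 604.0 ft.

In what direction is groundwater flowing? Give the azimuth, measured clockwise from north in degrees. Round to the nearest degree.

Three-point gradient (reference MW-1): Δ to MW-2 = (55, 55, -0.2), Δ to MW-3 = (45, 5, +0.6).
∂h/∂x = +0.01545, ∂h/∂y = -0.01909 (det = -2200).
Flow direction (−∇h) has components (-0.01545 E, +0.01909 N).
Azimuth = atan2(E, N) = atan2(-0.01545, +0.01909) = 321.0° ≈ 321°.

321°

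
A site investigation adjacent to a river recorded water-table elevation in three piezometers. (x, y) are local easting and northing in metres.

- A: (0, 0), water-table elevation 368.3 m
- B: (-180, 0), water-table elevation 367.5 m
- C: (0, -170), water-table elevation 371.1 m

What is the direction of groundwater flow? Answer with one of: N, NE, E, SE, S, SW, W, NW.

N

∂h/∂x = (367.5 − 368.3) / (-180 − 0) = +0.004444
∂h/∂y = (371.1 − 368.3) / (-170 − 0) = -0.01647
Flow = −∇h = (-0.004444 east, +0.01647 north), which points north.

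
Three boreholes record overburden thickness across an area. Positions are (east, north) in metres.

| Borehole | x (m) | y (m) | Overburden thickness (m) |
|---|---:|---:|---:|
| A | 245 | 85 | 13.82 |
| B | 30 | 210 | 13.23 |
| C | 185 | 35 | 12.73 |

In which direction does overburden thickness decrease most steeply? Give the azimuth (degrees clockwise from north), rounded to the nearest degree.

220°

Taking A as reference: B−A = (-215, 125, -0.59); C−A = (-60, -50, -1.09).
Solve a·Δx + b·Δy = Δd: det = (-215)·(-50) − (-60)·125 = 18250.
∂d/∂x = [(-0.59)·(-50) − (-1.09)·125] / 18250 = +0.009082
∂d/∂y = [(-215)·(-1.09) − (-60)·(-0.59)] / 18250 = +0.01090
Steepest decrease is along −∇f: components (-0.009082 E, -0.01090 N).
Azimuth = atan2(-0.009082, -0.01090) = 219.8° ≈ 220°.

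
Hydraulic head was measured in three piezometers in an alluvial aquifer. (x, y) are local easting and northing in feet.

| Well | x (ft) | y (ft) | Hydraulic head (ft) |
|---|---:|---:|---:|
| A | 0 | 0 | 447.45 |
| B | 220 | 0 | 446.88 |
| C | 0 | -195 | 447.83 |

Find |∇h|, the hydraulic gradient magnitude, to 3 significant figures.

0.00324

∂h/∂x = (446.88 − 447.45) / (220 − 0) = -0.002591
∂h/∂y = (447.83 − 447.45) / (-195 − 0) = -0.001949
|∇h| = √(-0.002591² + -0.001949²) = 0.003242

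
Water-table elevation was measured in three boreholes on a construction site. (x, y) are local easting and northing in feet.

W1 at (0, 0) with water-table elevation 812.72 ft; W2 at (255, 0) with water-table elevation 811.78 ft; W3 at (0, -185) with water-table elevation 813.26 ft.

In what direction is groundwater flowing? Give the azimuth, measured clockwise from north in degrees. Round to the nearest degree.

052°

∂h/∂x = (811.78 − 812.72) / (255 − 0) = -0.003686
∂h/∂y = (813.26 − 812.72) / (-185 − 0) = -0.002919
Flow direction (−∇h) has components (+0.003686 E, +0.002919 N).
Azimuth = atan2(E, N) = atan2(+0.003686, +0.002919) = 51.6° ≈ 052°.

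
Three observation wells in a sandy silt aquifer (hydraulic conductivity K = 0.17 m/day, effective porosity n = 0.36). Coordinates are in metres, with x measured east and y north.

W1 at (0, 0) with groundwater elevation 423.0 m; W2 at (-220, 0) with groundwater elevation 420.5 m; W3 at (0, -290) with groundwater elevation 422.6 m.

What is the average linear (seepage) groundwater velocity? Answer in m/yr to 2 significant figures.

∂h/∂x = (420.5 − 423.0) / (-220 − 0) = +0.01136
∂h/∂y = (422.6 − 423.0) / (-290 − 0) = +0.001379
|∇h| = √(0.01136² + 0.001379²) = 0.01144
Seepage velocity v = K·i/n = 0.17 × 0.01144 / 0.36 = 0.005402 m/day = 1.973 m/yr.

2.0 m/yr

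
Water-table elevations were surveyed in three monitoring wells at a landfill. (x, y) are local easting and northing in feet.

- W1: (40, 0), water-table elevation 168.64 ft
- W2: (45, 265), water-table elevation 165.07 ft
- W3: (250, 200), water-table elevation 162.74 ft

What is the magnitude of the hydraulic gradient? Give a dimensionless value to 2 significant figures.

0.020

With h = a·x + b·y + c and W1 as origin, the differences give:
  5·a + 265·b = -3.57
  210·a + 200·b = -5.90
Eliminate b (×200 and ×265, subtract): -54650·a = 849.500 → a = ∂h/∂x = -0.01554
Back-substitute: b = ∂h/∂y = -0.01318.
|∇h| = √(-0.01554² + -0.01318²) = 0.02038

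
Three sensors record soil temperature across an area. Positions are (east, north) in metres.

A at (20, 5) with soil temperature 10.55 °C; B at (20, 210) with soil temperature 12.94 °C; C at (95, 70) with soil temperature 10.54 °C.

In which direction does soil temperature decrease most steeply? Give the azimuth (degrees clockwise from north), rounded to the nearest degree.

139°

With T = a·x + b·y + c and A as origin, the differences give:
  0·a + 205·b = +2.39
  75·a + 65·b = -0.01
Eliminate b (×65 and ×205, subtract): -15375·a = 157.400 → a = ∂T/∂x = -0.01024
Back-substitute: b = ∂T/∂y = +0.01166.
Steepest decrease is along −∇f: components (+0.01024 E, -0.01166 N).
Azimuth = atan2(+0.01024, -0.01166) = 138.7° ≈ 139°.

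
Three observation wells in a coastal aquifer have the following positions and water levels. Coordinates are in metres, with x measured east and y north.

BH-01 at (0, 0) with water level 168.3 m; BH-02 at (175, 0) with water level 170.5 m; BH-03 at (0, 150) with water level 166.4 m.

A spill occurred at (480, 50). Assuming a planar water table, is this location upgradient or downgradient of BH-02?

upgradient

∂h/∂x = (170.5 − 168.3) / (175 − 0) = +0.01257
∂h/∂y = (166.4 − 168.3) / (150 − 0) = -0.01267
Head at (480, 50) = 168.3 + (+0.01257)·(480) + (-0.01267)·(50) = 173.70 m.
That is higher than the 170.5 m at BH-02, so the point is upgradient.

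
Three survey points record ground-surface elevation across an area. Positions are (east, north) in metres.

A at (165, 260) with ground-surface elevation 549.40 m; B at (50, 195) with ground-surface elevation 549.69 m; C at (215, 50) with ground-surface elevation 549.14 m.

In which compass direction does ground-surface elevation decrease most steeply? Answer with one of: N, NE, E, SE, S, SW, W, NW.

E

With z = a·x + b·y + c and A as origin, the differences give:
  (-115)·a + (-65)·b = +0.29
  50·a + (-210)·b = -0.26
Eliminate b (×(-210) and ×(-65), subtract): 27400·a = -77.800 → a = ∂z/∂x = -0.002839
Back-substitute: b = ∂z/∂y = +0.0005620.
Steepest decrease is along −∇f = (+0.002839 E, -0.0005620 N) → east.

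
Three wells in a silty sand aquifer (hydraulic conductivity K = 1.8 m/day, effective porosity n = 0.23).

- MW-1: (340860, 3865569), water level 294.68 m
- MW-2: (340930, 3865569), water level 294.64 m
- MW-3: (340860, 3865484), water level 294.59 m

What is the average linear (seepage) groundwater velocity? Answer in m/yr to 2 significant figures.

3.4 m/yr

∂h/∂x = (294.64 − 294.68) / (340930 − 340860) = -0.0005714
∂h/∂y = (294.59 − 294.68) / (3865484 − 3865569) = +0.001059
|∇h| = √(-0.0005714² + 0.001059²) = 0.001203
Seepage velocity v = K·i/n = 1.8 × 0.001203 / 0.23 = 0.009415 m/day = 3.439 m/yr.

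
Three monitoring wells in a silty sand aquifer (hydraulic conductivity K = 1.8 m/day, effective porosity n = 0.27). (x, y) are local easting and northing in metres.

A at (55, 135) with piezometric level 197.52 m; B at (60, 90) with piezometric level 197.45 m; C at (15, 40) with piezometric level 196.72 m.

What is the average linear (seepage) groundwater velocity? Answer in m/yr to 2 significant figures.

32 m/yr

With h = a·x + b·y + c and A as origin, the differences give:
  5·a + (-45)·b = -0.07
  (-40)·a + (-95)·b = -0.80
Eliminate b (×(-95) and ×(-45), subtract): -2275·a = -29.350 → a = ∂h/∂x = +0.01290
Back-substitute: b = ∂h/∂y = +0.002989.
|∇h| = √(0.01290² + 0.002989²) = 0.01324
Seepage velocity v = K·i/n = 1.8 × 0.01324 / 0.27 = 0.08827 m/day = 32.24 m/yr.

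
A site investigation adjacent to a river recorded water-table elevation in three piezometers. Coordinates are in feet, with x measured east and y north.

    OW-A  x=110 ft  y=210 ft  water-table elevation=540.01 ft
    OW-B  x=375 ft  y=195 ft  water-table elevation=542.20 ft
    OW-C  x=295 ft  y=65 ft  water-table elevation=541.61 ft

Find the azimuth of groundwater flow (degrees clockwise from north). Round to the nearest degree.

With h = a·x + b·y + c and OW-A as origin, the differences give:
  265·a + (-15)·b = +2.19
  185·a + (-145)·b = +1.60
Eliminate b (×(-145) and ×(-15), subtract): -35650·a = -293.550 → a = ∂h/∂x = +0.008234
Back-substitute: b = ∂h/∂y = -0.0005288.
Flow direction (−∇h) has components (-0.008234 E, +0.0005288 N).
Azimuth = atan2(E, N) = atan2(-0.008234, +0.0005288) = 273.7° ≈ 274°.

274°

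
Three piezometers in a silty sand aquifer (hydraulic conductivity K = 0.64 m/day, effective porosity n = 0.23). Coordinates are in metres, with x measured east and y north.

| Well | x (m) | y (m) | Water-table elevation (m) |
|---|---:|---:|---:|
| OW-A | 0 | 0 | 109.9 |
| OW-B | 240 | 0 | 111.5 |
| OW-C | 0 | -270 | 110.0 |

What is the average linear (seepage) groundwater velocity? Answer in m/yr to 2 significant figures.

∂h/∂x = (111.5 − 109.9) / (240 − 0) = +0.006667
∂h/∂y = (110.0 − 109.9) / (-270 − 0) = -0.0003704
|∇h| = √(0.006667² + -0.0003704²) = 0.006677
Seepage velocity v = K·i/n = 0.64 × 0.006677 / 0.23 = 0.01858 m/day = 6.786 m/yr.

6.8 m/yr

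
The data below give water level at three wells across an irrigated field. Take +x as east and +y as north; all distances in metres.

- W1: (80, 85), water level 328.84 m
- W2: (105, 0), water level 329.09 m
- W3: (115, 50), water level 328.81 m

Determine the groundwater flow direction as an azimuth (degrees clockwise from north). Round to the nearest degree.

Differences from W1: to W2 (Δx, Δy, Δh) = (25, -85, +0.25); to W3 = (35, -35, -0.03).
Determinant of the coordinate differences = 25·(-35) − 35·(-85) = 2100.
∂h/∂x = [(+0.25)·(-35) − (-0.03)·(-85)] / 2100 = -0.005381
∂h/∂y = [25·(-0.03) − 35·(+0.25)] / 2100 = -0.004524
Flow direction (−∇h) has components (+0.005381 E, +0.004524 N).
Azimuth = atan2(E, N) = atan2(+0.005381, +0.004524) = 49.9° ≈ 050°.

050°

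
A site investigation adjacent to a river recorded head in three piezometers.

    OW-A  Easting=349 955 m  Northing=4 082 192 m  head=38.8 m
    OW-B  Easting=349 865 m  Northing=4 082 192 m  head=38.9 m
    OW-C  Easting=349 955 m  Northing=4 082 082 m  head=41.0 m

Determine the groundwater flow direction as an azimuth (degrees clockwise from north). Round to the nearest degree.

003°

∂h/∂x = (38.9 − 38.8) / (349865 − 349955) = -0.001111
∂h/∂y = (41.0 − 38.8) / (4082082 − 4082192) = -0.02000
Flow direction (−∇h) has components (+0.001111 E, +0.02000 N).
Azimuth = atan2(E, N) = atan2(+0.001111, +0.02000) = 3.2° ≈ 003°.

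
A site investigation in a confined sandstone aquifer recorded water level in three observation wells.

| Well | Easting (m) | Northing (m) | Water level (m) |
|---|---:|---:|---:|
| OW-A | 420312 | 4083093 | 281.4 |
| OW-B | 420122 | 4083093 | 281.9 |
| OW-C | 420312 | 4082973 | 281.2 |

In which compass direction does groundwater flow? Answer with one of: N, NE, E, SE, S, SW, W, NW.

∂h/∂x = (281.9 − 281.4) / (420122 − 420312) = -0.002632
∂h/∂y = (281.2 − 281.4) / (4082973 − 4083093) = +0.001667
Flow = −∇h = (+0.002632 east, -0.001667 north), which points southeast.

SE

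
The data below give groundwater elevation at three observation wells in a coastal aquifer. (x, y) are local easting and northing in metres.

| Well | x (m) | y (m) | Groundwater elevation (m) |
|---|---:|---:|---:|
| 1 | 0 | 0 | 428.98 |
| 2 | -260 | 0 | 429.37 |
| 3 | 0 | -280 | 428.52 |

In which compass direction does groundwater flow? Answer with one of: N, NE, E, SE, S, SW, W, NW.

SE

∂h/∂x = (429.37 − 428.98) / (-260 − 0) = -0.001500
∂h/∂y = (428.52 − 428.98) / (-280 − 0) = +0.001643
Flow = −∇h = (+0.001500 east, -0.001643 north), which points southeast.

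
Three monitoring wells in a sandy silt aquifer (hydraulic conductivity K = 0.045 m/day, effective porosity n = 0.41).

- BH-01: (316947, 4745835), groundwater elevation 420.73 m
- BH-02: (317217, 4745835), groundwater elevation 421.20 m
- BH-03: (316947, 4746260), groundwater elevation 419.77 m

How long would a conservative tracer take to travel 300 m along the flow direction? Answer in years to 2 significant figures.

∂h/∂x = (421.20 − 420.73) / (317217 − 316947) = +0.001741
∂h/∂y = (419.77 − 420.73) / (4746260 − 4745835) = -0.002259
|∇h| = √(0.001741² + -0.002259²) = 0.002852
Seepage velocity v = K·i/n = 0.045 × 0.002852 / 0.41 = 0.000313 m/day.
t = 300 / 0.000313 = 9.585e+05 days = 2.62e+03 years.

2600 years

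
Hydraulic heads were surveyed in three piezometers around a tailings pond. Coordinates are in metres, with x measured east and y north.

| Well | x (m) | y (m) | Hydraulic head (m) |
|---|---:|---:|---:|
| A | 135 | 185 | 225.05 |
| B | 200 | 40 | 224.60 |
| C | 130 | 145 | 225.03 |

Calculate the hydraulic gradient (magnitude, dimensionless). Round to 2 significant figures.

0.0047

With h = a·x + b·y + c and A as origin, the differences give:
  65·a + (-145)·b = -0.45
  (-5)·a + (-40)·b = -0.02
Eliminate b (×(-40) and ×(-145), subtract): -3325·a = 15.100 → a = ∂h/∂x = -0.004541
Back-substitute: b = ∂h/∂y = +0.001068.
|∇h| = √(-0.004541² + 0.001068²) = 0.004665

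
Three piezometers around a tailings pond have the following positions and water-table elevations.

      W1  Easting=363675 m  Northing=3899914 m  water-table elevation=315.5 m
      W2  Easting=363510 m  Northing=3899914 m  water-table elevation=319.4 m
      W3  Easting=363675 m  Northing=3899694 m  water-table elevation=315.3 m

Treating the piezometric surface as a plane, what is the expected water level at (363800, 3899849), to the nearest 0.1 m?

∂h/∂x = (319.4 − 315.5) / (363510 − 363675) = -0.02364
∂h/∂y = (315.3 − 315.5) / (3899694 − 3899914) = +0.0009091
h(363800, 3899849) = 315.5 + (-0.02364)·(125) + (+0.0009091)·(-65) = 315.5 -2.955 -0.059 = 312.486 m.

312.5 m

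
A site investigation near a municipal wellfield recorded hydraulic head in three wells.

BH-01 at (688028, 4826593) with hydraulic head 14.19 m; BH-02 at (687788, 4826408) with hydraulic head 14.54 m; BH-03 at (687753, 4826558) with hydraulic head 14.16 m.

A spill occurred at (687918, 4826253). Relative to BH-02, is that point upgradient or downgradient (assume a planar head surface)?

Three-point gradient (reference BH-01): Δ to BH-02 = (-240, -185, +0.35), Δ to BH-03 = (-275, -35, -0.03).
∂h/∂x = +0.0004191, ∂h/∂y = -0.002436 (det = -42475).
Head at (687918, 4826253) = 14.19 + (+0.0004191)·(-110) + (-0.002436)·(-340) = 14.97 m.
That is higher than the 14.54 m at BH-02, so the point is upgradient.

upgradient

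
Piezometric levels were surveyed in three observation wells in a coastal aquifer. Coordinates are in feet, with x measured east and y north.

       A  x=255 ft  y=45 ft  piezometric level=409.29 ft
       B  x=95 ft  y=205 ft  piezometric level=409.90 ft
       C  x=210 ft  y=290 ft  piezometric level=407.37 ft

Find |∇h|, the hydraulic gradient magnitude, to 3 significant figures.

Differences from A: to B (Δx, Δy, Δh) = (-160, 160, +0.61); to C = (-45, 245, -1.92).
Determinant of the coordinate differences = (-160)·245 − (-45)·160 = -32000.
∂h/∂x = [(+0.61)·245 − (-1.92)·160] / -32000 = -0.01427
∂h/∂y = [(-160)·(-1.92) − (-45)·(+0.61)] / -32000 = -0.01046
|∇h| = √(-0.01427² + -0.01046²) = 0.01769

0.0177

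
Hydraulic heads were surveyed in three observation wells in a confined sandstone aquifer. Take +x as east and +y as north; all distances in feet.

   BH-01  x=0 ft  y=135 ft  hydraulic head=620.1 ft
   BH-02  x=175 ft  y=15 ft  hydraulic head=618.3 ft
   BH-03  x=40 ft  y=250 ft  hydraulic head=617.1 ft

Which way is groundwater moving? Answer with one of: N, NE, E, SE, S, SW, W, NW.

Differences from BH-01: to BH-02 (Δx, Δy, Δh) = (175, -120, -1.8); to BH-03 = (40, 115, -3.0).
Determinant of the coordinate differences = 175·115 − 40·(-120) = 24925.
∂h/∂x = [(-1.8)·115 − (-3.0)·(-120)] / 24925 = -0.02275
∂h/∂y = [175·(-3.0) − 40·(-1.8)] / 24925 = -0.01817
Flow = −∇h = (+0.02275 east, +0.01817 north), which points northeast.

NE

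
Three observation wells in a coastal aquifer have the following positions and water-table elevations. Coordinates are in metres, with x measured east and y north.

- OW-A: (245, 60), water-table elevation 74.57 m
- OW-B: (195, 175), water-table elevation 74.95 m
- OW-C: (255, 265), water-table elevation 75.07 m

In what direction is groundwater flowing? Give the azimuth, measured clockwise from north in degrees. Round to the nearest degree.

Differences from OW-A: to OW-B (Δx, Δy, Δh) = (-50, 115, +0.38); to OW-C = (10, 205, +0.50).
Solve a·Δx + b·Δy = Δh: det = (-50)·205 − 10·115 = -11400.
∂h/∂x = [(+0.38)·205 − (+0.50)·115] / -11400 = -0.001789
∂h/∂y = [(-50)·(+0.50) − 10·(+0.38)] / -11400 = +0.002526
Flow direction (−∇h) has components (+0.001789 E, -0.002526 N).
Azimuth = atan2(E, N) = atan2(+0.001789, -0.002526) = 144.7° ≈ 145°.

145°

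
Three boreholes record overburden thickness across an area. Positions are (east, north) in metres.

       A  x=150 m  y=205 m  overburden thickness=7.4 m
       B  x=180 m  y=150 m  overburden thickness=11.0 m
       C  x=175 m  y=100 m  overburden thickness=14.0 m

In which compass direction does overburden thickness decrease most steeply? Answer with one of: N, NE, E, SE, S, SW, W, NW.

N

Taking A as reference: B−A = (30, -55, +3.6); C−A = (25, -105, +6.6).
Solve a·Δx + b·Δy = Δd: det = 30·(-105) − 25·(-55) = -1775.
∂d/∂x = [(+3.6)·(-105) − (+6.6)·(-55)] / -1775 = +0.008451
∂d/∂y = [30·(+6.6) − 25·(+3.6)] / -1775 = -0.06085
Steepest decrease is along −∇f = (-0.008451 E, +0.06085 N) → north.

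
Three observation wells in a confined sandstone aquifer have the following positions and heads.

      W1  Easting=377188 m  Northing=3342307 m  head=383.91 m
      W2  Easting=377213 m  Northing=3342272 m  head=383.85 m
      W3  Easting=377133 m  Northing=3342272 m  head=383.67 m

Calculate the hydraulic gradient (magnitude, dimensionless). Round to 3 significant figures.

Differences from W1: to W2 (Δx, Δy, Δh) = (25, -35, -0.06); to W3 = (-55, -35, -0.24).
Solve a·Δx + b·Δy = Δh: det = 25·(-35) − (-55)·(-35) = -2800.
∂h/∂x = [(-0.06)·(-35) − (-0.24)·(-35)] / -2800 = +0.002250
∂h/∂y = [25·(-0.24) − (-55)·(-0.06)] / -2800 = +0.003321
|∇h| = √(0.002250² + 0.003321²) = 0.004011

0.00401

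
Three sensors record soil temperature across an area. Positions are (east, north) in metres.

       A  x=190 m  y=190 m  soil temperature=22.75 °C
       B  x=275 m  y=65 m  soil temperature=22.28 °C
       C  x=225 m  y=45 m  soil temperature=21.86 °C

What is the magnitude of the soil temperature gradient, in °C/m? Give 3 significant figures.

0.00921 °C/m

With T = a·x + b·y + c and A as origin, the differences give:
  85·a + (-125)·b = -0.47
  35·a + (-145)·b = -0.89
Eliminate b (×(-145) and ×(-125), subtract): -7950·a = -43.100 → a = ∂T/∂x = +0.005421
Back-substitute: b = ∂T/∂y = +0.007447.
|∇f| = √(0.005421² + 0.007447²) = 0.009211 °C/m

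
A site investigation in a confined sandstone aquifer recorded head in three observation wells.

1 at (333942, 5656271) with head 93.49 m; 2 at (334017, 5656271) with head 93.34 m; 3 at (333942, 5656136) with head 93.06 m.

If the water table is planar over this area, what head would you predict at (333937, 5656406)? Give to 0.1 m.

93.9 m

∂h/∂x = (93.34 − 93.49) / (334017 − 333942) = -0.002000
∂h/∂y = (93.06 − 93.49) / (5656136 − 5656271) = +0.003185
h(333937, 5656406) = 93.49 + (-0.002000)·(-5) + (+0.003185)·(135) = 93.49 +0.010 +0.430 = 93.930 m.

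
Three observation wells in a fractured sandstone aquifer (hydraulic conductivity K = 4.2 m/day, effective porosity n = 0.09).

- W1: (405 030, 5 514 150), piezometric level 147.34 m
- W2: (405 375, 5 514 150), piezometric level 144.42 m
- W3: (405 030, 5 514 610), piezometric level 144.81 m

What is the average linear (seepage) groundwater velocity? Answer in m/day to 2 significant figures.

0.47 m/day

∂h/∂x = (144.42 − 147.34) / (405375 − 405030) = -0.008464
∂h/∂y = (144.81 − 147.34) / (5514610 − 5514150) = -0.005500
|∇h| = √(-0.008464² + -0.005500²) = 0.01009
Seepage velocity v = K·i/n = 4.2 × 0.01009 / 0.09 = 0.4709 m/day.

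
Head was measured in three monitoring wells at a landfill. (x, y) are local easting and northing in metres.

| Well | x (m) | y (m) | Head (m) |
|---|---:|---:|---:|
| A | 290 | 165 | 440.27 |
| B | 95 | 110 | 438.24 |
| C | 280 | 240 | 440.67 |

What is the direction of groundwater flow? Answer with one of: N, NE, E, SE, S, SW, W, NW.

SW

Differences from A: to B (Δx, Δy, Δh) = (-195, -55, -2.03); to C = (-10, 75, +0.40).
Determinant of the coordinate differences = (-195)·75 − (-10)·(-55) = -15175.
∂h/∂x = [(-2.03)·75 − (+0.40)·(-55)] / -15175 = +0.008583
∂h/∂y = [(-195)·(+0.40) − (-10)·(-2.03)] / -15175 = +0.006478
Flow = −∇h = (-0.008583 east, -0.006478 north), which points southwest.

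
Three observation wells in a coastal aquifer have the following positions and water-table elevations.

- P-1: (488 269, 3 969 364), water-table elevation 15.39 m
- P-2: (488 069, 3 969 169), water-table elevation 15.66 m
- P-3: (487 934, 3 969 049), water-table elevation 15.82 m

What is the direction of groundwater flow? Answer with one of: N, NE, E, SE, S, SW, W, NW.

N

Taking P-1 as reference: P-2−P-1 = (-200, -195, +0.27); P-3−P-1 = (-335, -315, +0.43).
Solve a·Δx + b·Δy = Δh: det = (-200)·(-315) − (-335)·(-195) = -2325.
∂h/∂x = [(+0.27)·(-315) − (+0.43)·(-195)] / -2325 = +0.0005161
∂h/∂y = [(-200)·(+0.43) − (-335)·(+0.27)] / -2325 = -0.001914
Flow = −∇h = (-0.0005161 east, +0.001914 north), which points north.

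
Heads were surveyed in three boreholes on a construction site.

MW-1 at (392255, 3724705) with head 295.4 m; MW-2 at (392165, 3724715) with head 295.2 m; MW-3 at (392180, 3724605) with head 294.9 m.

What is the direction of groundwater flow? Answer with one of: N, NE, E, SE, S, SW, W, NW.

Taking MW-1 as reference: MW-2−MW-1 = (-90, 10, -0.2); MW-3−MW-1 = (-75, -100, -0.5).
Determinant of the coordinate differences = (-90)·(-100) − (-75)·10 = 9750.
∂h/∂x = [(-0.2)·(-100) − (-0.5)·10] / 9750 = +0.002564
∂h/∂y = [(-90)·(-0.5) − (-75)·(-0.2)] / 9750 = +0.003077
Flow = −∇h = (-0.002564 east, -0.003077 north), which points southwest.

SW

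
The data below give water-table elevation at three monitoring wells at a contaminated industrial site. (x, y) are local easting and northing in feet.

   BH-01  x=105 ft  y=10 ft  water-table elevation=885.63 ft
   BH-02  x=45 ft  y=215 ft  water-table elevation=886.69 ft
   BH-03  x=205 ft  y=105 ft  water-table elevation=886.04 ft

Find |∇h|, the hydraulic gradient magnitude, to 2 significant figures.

0.0050

Differences from BH-01: to BH-02 (Δx, Δy, Δh) = (-60, 205, +1.06); to BH-03 = (100, 95, +0.41).
Solve a·Δx + b·Δy = Δh: det = (-60)·95 − 100·205 = -26200.
∂h/∂x = [(+1.06)·95 − (+0.41)·205] / -26200 = -0.0006355
∂h/∂y = [(-60)·(+0.41) − 100·(+1.06)] / -26200 = +0.004985
|∇h| = √(-0.0006355² + 0.004985²) = 0.005025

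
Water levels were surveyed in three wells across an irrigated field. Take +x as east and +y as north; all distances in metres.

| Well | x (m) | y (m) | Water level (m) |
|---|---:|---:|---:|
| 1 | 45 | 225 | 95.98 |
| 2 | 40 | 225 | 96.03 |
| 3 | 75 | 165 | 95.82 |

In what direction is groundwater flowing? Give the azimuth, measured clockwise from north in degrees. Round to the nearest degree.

Taking 1 as reference: 2−1 = (-5, 0, +0.05); 3−1 = (30, -60, -0.16).
Determinant of the coordinate differences = (-5)·(-60) − 30·0 = 300.
∂h/∂x = [(+0.05)·(-60) − (-0.16)·0] / 300 = -0.010000
∂h/∂y = [(-5)·(-0.16) − 30·(+0.05)] / 300 = -0.002333
Flow direction (−∇h) has components (+0.010000 E, +0.002333 N).
Azimuth = atan2(E, N) = atan2(+0.010000, +0.002333) = 76.9° ≈ 077°.

077°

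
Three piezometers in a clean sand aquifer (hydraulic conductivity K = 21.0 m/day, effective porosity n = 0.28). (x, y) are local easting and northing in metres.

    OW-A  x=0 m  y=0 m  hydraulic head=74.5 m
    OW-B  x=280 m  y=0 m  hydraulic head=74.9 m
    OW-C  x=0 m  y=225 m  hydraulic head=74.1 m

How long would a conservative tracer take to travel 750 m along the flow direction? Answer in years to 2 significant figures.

∂h/∂x = (74.9 − 74.5) / (280 − 0) = +0.001429
∂h/∂y = (74.1 − 74.5) / (225 − 0) = -0.001778
|∇h| = √(0.001429² + -0.001778²) = 0.002281
Seepage velocity v = K·i/n = 21.0 × 0.002281 / 0.28 = 0.1711 m/day.
t = 750 / 0.1711 = 4383 days = 12 years.

12 years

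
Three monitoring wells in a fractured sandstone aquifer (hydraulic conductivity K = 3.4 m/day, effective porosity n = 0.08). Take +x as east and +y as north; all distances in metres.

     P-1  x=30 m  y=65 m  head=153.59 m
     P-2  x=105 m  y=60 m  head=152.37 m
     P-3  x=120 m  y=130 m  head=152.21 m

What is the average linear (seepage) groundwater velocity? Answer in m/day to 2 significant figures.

With h = a·x + b·y + c and P-1 as origin, the differences give:
  75·a + (-5)·b = -1.22
  90·a + 65·b = -1.38
Eliminate b (×65 and ×(-5), subtract): 5325·a = -86.200 → a = ∂h/∂x = -0.01619
Back-substitute: b = ∂h/∂y = +0.001183.
|∇h| = √(-0.01619² + 0.001183²) = 0.01623
Seepage velocity v = K·i/n = 3.4 × 0.01623 / 0.08 = 0.6898 m/day.

0.69 m/day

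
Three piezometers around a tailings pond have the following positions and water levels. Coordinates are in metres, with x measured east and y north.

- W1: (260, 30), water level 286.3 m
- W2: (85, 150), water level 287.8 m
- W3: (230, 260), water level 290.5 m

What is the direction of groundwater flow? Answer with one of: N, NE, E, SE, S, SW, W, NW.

With h = a·x + b·y + c and W1 as origin, the differences give:
  (-175)·a + 120·b = +1.5
  (-30)·a + 230·b = +4.2
Eliminate b (×230 and ×120, subtract): -36650·a = -159.00 → a = ∂h/∂x = +0.004338
Back-substitute: b = ∂h/∂y = +0.01883.
Flow = −∇h = (-0.004338 east, -0.01883 north), which points south.

S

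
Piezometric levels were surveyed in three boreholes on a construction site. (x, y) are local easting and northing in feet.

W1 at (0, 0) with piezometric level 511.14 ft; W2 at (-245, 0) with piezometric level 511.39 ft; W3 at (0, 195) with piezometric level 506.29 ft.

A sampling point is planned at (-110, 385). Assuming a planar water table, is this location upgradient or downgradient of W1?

∂h/∂x = (511.39 − 511.14) / (-245 − 0) = -0.001020
∂h/∂y = (506.29 − 511.14) / (195 − 0) = -0.02487
Head at (-110, 385) = 511.14 + (-0.001020)·(-110) + (-0.02487)·(385) = 501.68 ft.
That is lower than the 511.14 ft at W1, so the point is downgradient.

downgradient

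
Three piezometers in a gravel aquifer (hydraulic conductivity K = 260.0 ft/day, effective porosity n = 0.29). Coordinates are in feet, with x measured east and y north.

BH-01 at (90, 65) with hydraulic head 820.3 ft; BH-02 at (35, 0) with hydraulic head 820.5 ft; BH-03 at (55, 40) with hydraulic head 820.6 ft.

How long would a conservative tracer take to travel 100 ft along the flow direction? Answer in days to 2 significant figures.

5.8 days

Differences from BH-01: to BH-02 (Δx, Δy, Δh) = (-55, -65, +0.2); to BH-03 = (-35, -25, +0.3).
Determinant of the coordinate differences = (-55)·(-25) − (-35)·(-65) = -900.
∂h/∂x = [(+0.2)·(-25) − (+0.3)·(-65)] / -900 = -0.01611
∂h/∂y = [(-55)·(+0.3) − (-35)·(+0.2)] / -900 = +0.01056
|∇h| = √(-0.01611² + 0.01056²) = 0.01926
Seepage velocity v = K·i/n = 260.0 × 0.01926 / 0.29 = 17.27 ft/day.
t = 100 / 17.27 = 5.79 days.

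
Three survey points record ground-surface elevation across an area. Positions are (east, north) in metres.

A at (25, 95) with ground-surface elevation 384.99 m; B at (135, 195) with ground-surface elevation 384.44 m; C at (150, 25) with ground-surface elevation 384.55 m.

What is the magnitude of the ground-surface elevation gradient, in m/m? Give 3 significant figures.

0.00421 m/m

With z = a·x + b·y + c and A as origin, the differences give:
  110·a + 100·b = -0.55
  125·a + (-70)·b = -0.44
Eliminate b (×(-70) and ×100, subtract): -20200·a = 82.500 → a = ∂z/∂x = -0.004084
Back-substitute: b = ∂z/∂y = -0.001007.
|∇f| = √(-0.004084² + -0.001007²) = 0.004206 m/m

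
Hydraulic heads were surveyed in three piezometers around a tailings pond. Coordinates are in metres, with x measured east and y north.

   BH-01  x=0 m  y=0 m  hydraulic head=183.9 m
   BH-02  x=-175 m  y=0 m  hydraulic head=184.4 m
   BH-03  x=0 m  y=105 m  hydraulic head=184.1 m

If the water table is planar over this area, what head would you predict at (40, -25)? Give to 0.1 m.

∂h/∂x = (184.4 − 183.9) / (-175 − 0) = -0.002857
∂h/∂y = (184.1 − 183.9) / (105 − 0) = +0.001905
h(40, -25) = 183.9 + (-0.002857)·(40) + (+0.001905)·(-25) = 183.9 -0.114 -0.048 = 183.738 m.

183.7 m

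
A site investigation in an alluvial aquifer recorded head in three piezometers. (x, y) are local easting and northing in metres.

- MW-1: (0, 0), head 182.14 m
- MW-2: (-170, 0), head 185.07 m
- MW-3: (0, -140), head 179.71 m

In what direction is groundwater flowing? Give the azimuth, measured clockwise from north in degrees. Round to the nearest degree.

∂h/∂x = (185.07 − 182.14) / (-170 − 0) = -0.01724
∂h/∂y = (179.71 − 182.14) / (-140 − 0) = +0.01736
Flow direction (−∇h) has components (+0.01724 E, -0.01736 N).
Azimuth = atan2(E, N) = atan2(+0.01724, -0.01736) = 135.2° ≈ 135°.

135°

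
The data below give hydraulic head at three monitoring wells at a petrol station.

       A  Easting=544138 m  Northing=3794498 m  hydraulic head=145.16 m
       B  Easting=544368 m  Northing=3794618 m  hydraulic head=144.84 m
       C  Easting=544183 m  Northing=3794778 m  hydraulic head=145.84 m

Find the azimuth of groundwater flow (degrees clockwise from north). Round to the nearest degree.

135°

Three-point gradient (reference A): Δ to B = (230, 120, -0.32), Δ to C = (45, 280, +0.68).
∂h/∂x = -0.002902, ∂h/∂y = +0.002895 (det = 59000).
Flow direction (−∇h) has components (+0.002902 E, -0.002895 N).
Azimuth = atan2(E, N) = atan2(+0.002902, -0.002895) = 134.9° ≈ 135°.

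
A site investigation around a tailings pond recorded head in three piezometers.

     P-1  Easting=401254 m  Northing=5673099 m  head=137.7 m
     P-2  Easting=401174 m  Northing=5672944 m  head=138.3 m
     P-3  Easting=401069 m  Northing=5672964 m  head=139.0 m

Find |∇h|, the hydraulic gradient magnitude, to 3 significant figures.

0.00675

Taking P-1 as reference: P-2−P-1 = (-80, -155, +0.6); P-3−P-1 = (-185, -135, +1.3).
Determinant of the coordinate differences = (-80)·(-135) − (-185)·(-155) = -17875.
∂h/∂x = [(+0.6)·(-135) − (+1.3)·(-155)] / -17875 = -0.006741
∂h/∂y = [(-80)·(+1.3) − (-185)·(+0.6)] / -17875 = -0.0003916
|∇h| = √(-0.006741² + -0.0003916²) = 0.006752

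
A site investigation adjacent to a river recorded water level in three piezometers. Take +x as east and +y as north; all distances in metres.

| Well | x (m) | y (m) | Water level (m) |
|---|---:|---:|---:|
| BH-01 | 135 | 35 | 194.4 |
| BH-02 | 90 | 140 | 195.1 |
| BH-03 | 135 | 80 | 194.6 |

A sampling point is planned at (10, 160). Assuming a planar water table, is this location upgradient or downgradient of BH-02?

upgradient

Taking BH-01 as reference: BH-02−BH-01 = (-45, 105, +0.7); BH-03−BH-01 = (0, 45, +0.2).
Solve a·Δx + b·Δy = Δh: det = (-45)·45 − 0·105 = -2025.
∂h/∂x = [(+0.7)·45 − (+0.2)·105] / -2025 = -0.005185
∂h/∂y = [(-45)·(+0.2) − 0·(+0.7)] / -2025 = +0.004444
Head at (10, 160) = 194.4 + (-0.005185)·(-125) + (+0.004444)·(125) = 195.60 m.
That is higher than the 195.1 m at BH-02, so the point is upgradient.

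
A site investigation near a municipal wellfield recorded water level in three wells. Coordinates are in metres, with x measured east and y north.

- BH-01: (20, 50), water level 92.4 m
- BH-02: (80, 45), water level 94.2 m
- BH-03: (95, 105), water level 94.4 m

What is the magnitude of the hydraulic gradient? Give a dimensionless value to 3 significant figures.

With h = a·x + b·y + c and BH-01 as origin, the differences give:
  60·a + (-5)·b = +1.8
  75·a + 55·b = +2.0
Eliminate b (×55 and ×(-5), subtract): 3675·a = 109.00 → a = ∂h/∂x = +0.02966
Back-substitute: b = ∂h/∂y = -0.004082.
|∇h| = √(0.02966² + -0.004082²) = 0.02994

0.0299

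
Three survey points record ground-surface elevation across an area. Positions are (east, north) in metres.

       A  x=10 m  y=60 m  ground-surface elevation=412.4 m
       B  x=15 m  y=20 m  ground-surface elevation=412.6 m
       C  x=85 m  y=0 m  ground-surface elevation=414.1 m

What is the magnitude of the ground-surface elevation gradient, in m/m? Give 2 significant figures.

Taking A as reference: B−A = (5, -40, +0.2); C−A = (75, -60, +1.7).
Determinant of the coordinate differences = 5·(-60) − 75·(-40) = 2700.
∂z/∂x = [(+0.2)·(-60) − (+1.7)·(-40)] / 2700 = +0.02074
∂z/∂y = [5·(+1.7) − 75·(+0.2)] / 2700 = -0.002407
|∇f| = √(0.02074² + -0.002407²) = 0.02088 m/m

0.021 m/m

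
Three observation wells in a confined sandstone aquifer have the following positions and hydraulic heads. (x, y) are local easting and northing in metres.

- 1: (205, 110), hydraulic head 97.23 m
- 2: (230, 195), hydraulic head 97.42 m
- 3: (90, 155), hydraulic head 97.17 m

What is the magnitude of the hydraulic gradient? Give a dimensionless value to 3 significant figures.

Three-point gradient (reference 1): Δ to 2 = (25, 85, +0.19), Δ to 3 = (-115, 45, -0.06).
∂h/∂x = +0.001252, ∂h/∂y = +0.001867 (det = 10900).
|∇h| = √(0.001252² + 0.001867²) = 0.002248

0.00225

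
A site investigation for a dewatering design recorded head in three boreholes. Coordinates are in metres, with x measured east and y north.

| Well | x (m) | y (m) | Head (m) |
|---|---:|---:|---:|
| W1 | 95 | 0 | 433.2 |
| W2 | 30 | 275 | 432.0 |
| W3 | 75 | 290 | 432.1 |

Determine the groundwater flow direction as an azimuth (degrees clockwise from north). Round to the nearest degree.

316°

With h = a·x + b·y + c and W1 as origin, the differences give:
  (-65)·a + 275·b = -1.2
  (-20)·a + 290·b = -1.1
Eliminate b (×290 and ×275, subtract): -13350·a = -45.50 → a = ∂h/∂x = +0.003408
Back-substitute: b = ∂h/∂y = -0.003558.
Flow direction (−∇h) has components (-0.003408 E, +0.003558 N).
Azimuth = atan2(E, N) = atan2(-0.003408, +0.003558) = 316.2° ≈ 316°.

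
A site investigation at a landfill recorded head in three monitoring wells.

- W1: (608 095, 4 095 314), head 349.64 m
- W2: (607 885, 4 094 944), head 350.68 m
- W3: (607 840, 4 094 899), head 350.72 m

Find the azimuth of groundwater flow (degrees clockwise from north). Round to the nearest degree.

320°

Differences from W1: to W2 (Δx, Δy, Δh) = (-210, -370, +1.04); to W3 = (-255, -415, +1.08).
Determinant of the coordinate differences = (-210)·(-415) − (-255)·(-370) = -7200.
∂h/∂x = [(+1.04)·(-415) − (+1.08)·(-370)] / -7200 = +0.004444
∂h/∂y = [(-210)·(+1.08) − (-255)·(+1.04)] / -7200 = -0.005333
Flow direction (−∇h) has components (-0.004444 E, +0.005333 N).
Azimuth = atan2(E, N) = atan2(-0.004444, +0.005333) = 320.2° ≈ 320°.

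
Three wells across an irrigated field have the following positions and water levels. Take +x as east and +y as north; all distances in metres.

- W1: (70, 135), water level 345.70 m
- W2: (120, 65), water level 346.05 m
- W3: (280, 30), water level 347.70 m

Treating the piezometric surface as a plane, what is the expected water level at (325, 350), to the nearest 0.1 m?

349.1 m

With h = a·x + b·y + c and W1 as origin, the differences give:
  50·a + (-70)·b = +0.35
  210·a + (-105)·b = +2.00
Eliminate b (×(-105) and ×(-70), subtract): 9450·a = 103.250 → a = ∂h/∂x = +0.01093
Back-substitute: b = ∂h/∂y = +0.002804.
h(325, 350) = 345.70 + (+0.01093)·(255) + (+0.002804)·(215) = 345.70 +2.786 +0.603 = 349.089 m.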